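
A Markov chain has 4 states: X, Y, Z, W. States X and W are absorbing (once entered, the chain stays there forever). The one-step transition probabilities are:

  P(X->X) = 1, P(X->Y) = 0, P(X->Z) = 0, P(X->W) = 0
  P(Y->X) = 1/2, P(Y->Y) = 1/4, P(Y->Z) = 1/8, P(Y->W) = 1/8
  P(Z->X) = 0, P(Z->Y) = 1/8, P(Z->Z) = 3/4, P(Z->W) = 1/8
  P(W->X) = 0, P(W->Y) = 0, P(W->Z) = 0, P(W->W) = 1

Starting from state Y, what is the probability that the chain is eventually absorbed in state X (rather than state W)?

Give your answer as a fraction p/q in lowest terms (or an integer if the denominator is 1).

Let a_i = P(absorbed in X | start in state i).
Boundary conditions: a_X = 1, a_W = 0.
For each transient state i, a_i = sum_j P(i->j) * a_j:
  a_Y = 1/2*a_X + 1/4*a_Y + 1/8*a_Z + 1/8*a_W
  a_Z = 0*a_X + 1/8*a_Y + 3/4*a_Z + 1/8*a_W

Substituting a_X = 1 and a_W = 0, rearrange to (I - Q) a = r where r[i] = P(i -> X):
  [3/4, -1/8] . (a_Y, a_Z) = 1/2
  [-1/8, 1/4] . (a_Y, a_Z) = 0

Solving yields:
  a_Y = 8/11
  a_Z = 4/11

Starting state is Y, so the absorption probability is a_Y = 8/11.

Answer: 8/11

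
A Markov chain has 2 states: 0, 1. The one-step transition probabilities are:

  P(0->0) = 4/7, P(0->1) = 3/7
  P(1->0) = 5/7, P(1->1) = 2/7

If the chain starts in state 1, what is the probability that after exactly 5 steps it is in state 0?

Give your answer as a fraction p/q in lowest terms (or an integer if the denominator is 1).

Computing P^5 by repeated multiplication:
P^1 =
  0: [4/7, 3/7]
  1: [5/7, 2/7]
P^2 =
  0: [31/49, 18/49]
  1: [30/49, 19/49]
P^3 =
  0: [214/343, 129/343]
  1: [215/343, 128/343]
P^4 =
  0: [1501/2401, 900/2401]
  1: [1500/2401, 901/2401]
P^5 =
  0: [10504/16807, 6303/16807]
  1: [10505/16807, 6302/16807]

(P^5)[1 -> 0] = 10505/16807

Answer: 10505/16807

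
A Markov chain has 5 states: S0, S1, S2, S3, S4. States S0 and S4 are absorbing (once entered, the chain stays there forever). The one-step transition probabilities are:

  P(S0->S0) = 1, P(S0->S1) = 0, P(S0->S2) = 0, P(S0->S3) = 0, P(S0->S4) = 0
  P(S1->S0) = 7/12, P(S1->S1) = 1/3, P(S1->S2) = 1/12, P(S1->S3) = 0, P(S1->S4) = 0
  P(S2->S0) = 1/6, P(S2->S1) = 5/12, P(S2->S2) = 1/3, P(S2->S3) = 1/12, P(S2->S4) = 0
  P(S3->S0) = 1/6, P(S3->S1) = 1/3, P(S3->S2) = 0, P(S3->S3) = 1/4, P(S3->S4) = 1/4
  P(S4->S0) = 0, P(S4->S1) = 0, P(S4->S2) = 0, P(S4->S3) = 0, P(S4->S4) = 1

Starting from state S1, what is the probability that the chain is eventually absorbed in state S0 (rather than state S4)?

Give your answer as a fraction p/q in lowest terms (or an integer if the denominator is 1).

Let a_i = P(absorbed in S0 | start in state i).
Boundary conditions: a_S0 = 1, a_S4 = 0.
For each transient state i, a_i = sum_j P(i->j) * a_j:
  a_S1 = 7/12*a_S0 + 1/3*a_S1 + 1/12*a_S2 + 0*a_S3 + 0*a_S4
  a_S2 = 1/6*a_S0 + 5/12*a_S1 + 1/3*a_S2 + 1/12*a_S3 + 0*a_S4
  a_S3 = 1/6*a_S0 + 1/3*a_S1 + 0*a_S2 + 1/4*a_S3 + 1/4*a_S4

Substituting a_S0 = 1 and a_S4 = 0, rearrange to (I - Q) a = r where r[i] = P(i -> S0):
  [2/3, -1/12, 0] . (a_S1, a_S2, a_S3) = 7/12
  [-5/12, 2/3, -1/12] . (a_S1, a_S2, a_S3) = 1/6
  [-1/3, 0, 3/4] . (a_S1, a_S2, a_S3) = 1/6

Solving yields:
  a_S1 = 524/527
  a_S2 = 503/527
  a_S3 = 350/527

Starting state is S1, so the absorption probability is a_S1 = 524/527.

Answer: 524/527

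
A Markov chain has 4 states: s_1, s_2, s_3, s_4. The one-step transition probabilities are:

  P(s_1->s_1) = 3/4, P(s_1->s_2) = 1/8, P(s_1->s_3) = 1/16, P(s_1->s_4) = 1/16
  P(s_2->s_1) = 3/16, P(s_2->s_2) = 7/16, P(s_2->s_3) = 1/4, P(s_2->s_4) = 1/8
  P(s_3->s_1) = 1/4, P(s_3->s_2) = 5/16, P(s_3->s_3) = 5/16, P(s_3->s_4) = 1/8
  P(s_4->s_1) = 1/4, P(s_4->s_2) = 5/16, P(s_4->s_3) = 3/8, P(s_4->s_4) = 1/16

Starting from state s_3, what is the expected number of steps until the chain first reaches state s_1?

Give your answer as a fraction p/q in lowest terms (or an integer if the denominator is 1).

Answer: 224/51

Derivation:
Let h_i = expected steps to first reach s_1 from state i.
Boundary: h_s_1 = 0.
First-step equations for the other states:
  h_s_2 = 1 + 3/16*h_s_1 + 7/16*h_s_2 + 1/4*h_s_3 + 1/8*h_s_4
  h_s_3 = 1 + 1/4*h_s_1 + 5/16*h_s_2 + 5/16*h_s_3 + 1/8*h_s_4
  h_s_4 = 1 + 1/4*h_s_1 + 5/16*h_s_2 + 3/8*h_s_3 + 1/16*h_s_4

Substituting h_s_1 = 0 and rearranging gives the linear system (I - Q) h = 1:
  [9/16, -1/4, -1/8] . (h_s_2, h_s_3, h_s_4) = 1
  [-5/16, 11/16, -1/8] . (h_s_2, h_s_3, h_s_4) = 1
  [-5/16, -3/8, 15/16] . (h_s_2, h_s_3, h_s_4) = 1

Solving yields:
  h_s_2 = 80/17
  h_s_3 = 224/51
  h_s_4 = 224/51

Starting state is s_3, so the expected hitting time is h_s_3 = 224/51.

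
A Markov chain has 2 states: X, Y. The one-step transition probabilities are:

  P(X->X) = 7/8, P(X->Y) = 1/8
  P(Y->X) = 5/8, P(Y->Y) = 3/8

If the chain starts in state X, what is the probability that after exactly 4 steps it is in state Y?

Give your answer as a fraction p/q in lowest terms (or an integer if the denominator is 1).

Answer: 85/512

Derivation:
Computing P^4 by repeated multiplication:
P^1 =
  X: [7/8, 1/8]
  Y: [5/8, 3/8]
P^2 =
  X: [27/32, 5/32]
  Y: [25/32, 7/32]
P^3 =
  X: [107/128, 21/128]
  Y: [105/128, 23/128]
P^4 =
  X: [427/512, 85/512]
  Y: [425/512, 87/512]

(P^4)[X -> Y] = 85/512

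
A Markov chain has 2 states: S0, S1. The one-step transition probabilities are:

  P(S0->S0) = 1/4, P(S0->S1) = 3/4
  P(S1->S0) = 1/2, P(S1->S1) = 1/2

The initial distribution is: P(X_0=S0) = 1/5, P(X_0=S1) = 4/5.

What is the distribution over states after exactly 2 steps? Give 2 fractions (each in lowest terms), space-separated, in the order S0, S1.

Answer: 31/80 49/80

Derivation:
Propagating the distribution step by step (d_{t+1} = d_t * P):
d_0 = (S0=1/5, S1=4/5)
  d_1[S0] = 1/5*1/4 + 4/5*1/2 = 9/20
  d_1[S1] = 1/5*3/4 + 4/5*1/2 = 11/20
d_1 = (S0=9/20, S1=11/20)
  d_2[S0] = 9/20*1/4 + 11/20*1/2 = 31/80
  d_2[S1] = 9/20*3/4 + 11/20*1/2 = 49/80
d_2 = (S0=31/80, S1=49/80)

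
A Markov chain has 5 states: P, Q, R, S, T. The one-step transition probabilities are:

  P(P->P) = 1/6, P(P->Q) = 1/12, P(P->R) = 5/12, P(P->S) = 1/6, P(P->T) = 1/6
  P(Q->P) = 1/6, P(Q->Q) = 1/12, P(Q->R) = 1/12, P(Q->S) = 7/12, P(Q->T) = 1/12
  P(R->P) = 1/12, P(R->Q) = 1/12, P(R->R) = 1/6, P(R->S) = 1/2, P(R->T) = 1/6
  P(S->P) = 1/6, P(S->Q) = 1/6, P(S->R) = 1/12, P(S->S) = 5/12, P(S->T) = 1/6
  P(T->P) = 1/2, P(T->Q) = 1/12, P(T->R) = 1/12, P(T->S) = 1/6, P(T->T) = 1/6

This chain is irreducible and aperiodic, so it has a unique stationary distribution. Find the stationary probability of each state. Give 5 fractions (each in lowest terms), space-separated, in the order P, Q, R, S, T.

Answer: 863/4204 119/1051 174/1051 377/1051 661/4204

Derivation:
The stationary distribution satisfies pi = pi * P, i.e.:
  pi_P = 1/6*pi_P + 1/6*pi_Q + 1/12*pi_R + 1/6*pi_S + 1/2*pi_T
  pi_Q = 1/12*pi_P + 1/12*pi_Q + 1/12*pi_R + 1/6*pi_S + 1/12*pi_T
  pi_R = 5/12*pi_P + 1/12*pi_Q + 1/6*pi_R + 1/12*pi_S + 1/12*pi_T
  pi_S = 1/6*pi_P + 7/12*pi_Q + 1/2*pi_R + 5/12*pi_S + 1/6*pi_T
  pi_T = 1/6*pi_P + 1/12*pi_Q + 1/6*pi_R + 1/6*pi_S + 1/6*pi_T
with normalization: pi_P + pi_Q + pi_R + pi_S + pi_T = 1.

Using the first 4 balance equations plus normalization, the linear system A*pi = b is:
  [-5/6, 1/6, 1/12, 1/6, 1/2] . pi = 0
  [1/12, -11/12, 1/12, 1/6, 1/12] . pi = 0
  [5/12, 1/12, -5/6, 1/12, 1/12] . pi = 0
  [1/6, 7/12, 1/2, -7/12, 1/6] . pi = 0
  [1, 1, 1, 1, 1] . pi = 1

Solving yields:
  pi_P = 863/4204
  pi_Q = 119/1051
  pi_R = 174/1051
  pi_S = 377/1051
  pi_T = 661/4204

Verification (pi * P):
  863/4204*1/6 + 119/1051*1/6 + 174/1051*1/12 + 377/1051*1/6 + 661/4204*1/2 = 863/4204 = pi_P  (ok)
  863/4204*1/12 + 119/1051*1/12 + 174/1051*1/12 + 377/1051*1/6 + 661/4204*1/12 = 119/1051 = pi_Q  (ok)
  863/4204*5/12 + 119/1051*1/12 + 174/1051*1/6 + 377/1051*1/12 + 661/4204*1/12 = 174/1051 = pi_R  (ok)
  863/4204*1/6 + 119/1051*7/12 + 174/1051*1/2 + 377/1051*5/12 + 661/4204*1/6 = 377/1051 = pi_S  (ok)
  863/4204*1/6 + 119/1051*1/12 + 174/1051*1/6 + 377/1051*1/6 + 661/4204*1/6 = 661/4204 = pi_T  (ok)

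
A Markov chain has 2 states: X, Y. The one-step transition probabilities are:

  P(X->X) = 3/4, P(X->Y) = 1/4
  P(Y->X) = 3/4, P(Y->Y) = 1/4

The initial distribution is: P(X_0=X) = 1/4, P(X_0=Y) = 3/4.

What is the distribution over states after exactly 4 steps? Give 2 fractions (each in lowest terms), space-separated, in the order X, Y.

Propagating the distribution step by step (d_{t+1} = d_t * P):
d_0 = (X=1/4, Y=3/4)
  d_1[X] = 1/4*3/4 + 3/4*3/4 = 3/4
  d_1[Y] = 1/4*1/4 + 3/4*1/4 = 1/4
d_1 = (X=3/4, Y=1/4)
  d_2[X] = 3/4*3/4 + 1/4*3/4 = 3/4
  d_2[Y] = 3/4*1/4 + 1/4*1/4 = 1/4
d_2 = (X=3/4, Y=1/4)
  d_3[X] = 3/4*3/4 + 1/4*3/4 = 3/4
  d_3[Y] = 3/4*1/4 + 1/4*1/4 = 1/4
d_3 = (X=3/4, Y=1/4)
  d_4[X] = 3/4*3/4 + 1/4*3/4 = 3/4
  d_4[Y] = 3/4*1/4 + 1/4*1/4 = 1/4
d_4 = (X=3/4, Y=1/4)

Answer: 3/4 1/4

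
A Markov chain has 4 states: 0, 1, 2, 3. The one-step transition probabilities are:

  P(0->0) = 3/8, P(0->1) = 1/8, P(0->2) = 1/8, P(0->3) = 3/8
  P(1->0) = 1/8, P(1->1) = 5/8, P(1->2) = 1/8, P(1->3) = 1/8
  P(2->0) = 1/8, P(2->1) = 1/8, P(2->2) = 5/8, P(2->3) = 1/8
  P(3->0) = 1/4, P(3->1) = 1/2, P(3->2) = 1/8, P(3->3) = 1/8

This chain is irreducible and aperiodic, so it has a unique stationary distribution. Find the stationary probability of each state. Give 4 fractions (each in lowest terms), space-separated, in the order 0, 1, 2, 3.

Answer: 9/46 35/92 1/4 4/23

Derivation:
The stationary distribution satisfies pi = pi * P, i.e.:
  pi_0 = 3/8*pi_0 + 1/8*pi_1 + 1/8*pi_2 + 1/4*pi_3
  pi_1 = 1/8*pi_0 + 5/8*pi_1 + 1/8*pi_2 + 1/2*pi_3
  pi_2 = 1/8*pi_0 + 1/8*pi_1 + 5/8*pi_2 + 1/8*pi_3
  pi_3 = 3/8*pi_0 + 1/8*pi_1 + 1/8*pi_2 + 1/8*pi_3
with normalization: pi_0 + pi_1 + pi_2 + pi_3 = 1.

Using the first 3 balance equations plus normalization, the linear system A*pi = b is:
  [-5/8, 1/8, 1/8, 1/4] . pi = 0
  [1/8, -3/8, 1/8, 1/2] . pi = 0
  [1/8, 1/8, -3/8, 1/8] . pi = 0
  [1, 1, 1, 1] . pi = 1

Solving yields:
  pi_0 = 9/46
  pi_1 = 35/92
  pi_2 = 1/4
  pi_3 = 4/23

Verification (pi * P):
  9/46*3/8 + 35/92*1/8 + 1/4*1/8 + 4/23*1/4 = 9/46 = pi_0  (ok)
  9/46*1/8 + 35/92*5/8 + 1/4*1/8 + 4/23*1/2 = 35/92 = pi_1  (ok)
  9/46*1/8 + 35/92*1/8 + 1/4*5/8 + 4/23*1/8 = 1/4 = pi_2  (ok)
  9/46*3/8 + 35/92*1/8 + 1/4*1/8 + 4/23*1/8 = 4/23 = pi_3  (ok)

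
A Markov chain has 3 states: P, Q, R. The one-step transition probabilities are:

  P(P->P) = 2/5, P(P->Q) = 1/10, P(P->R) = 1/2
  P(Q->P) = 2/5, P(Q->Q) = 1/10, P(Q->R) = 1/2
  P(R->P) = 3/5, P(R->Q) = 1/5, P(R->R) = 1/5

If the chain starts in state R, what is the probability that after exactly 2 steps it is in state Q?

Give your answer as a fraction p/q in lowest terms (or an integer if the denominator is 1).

Computing P^2 by repeated multiplication:
P^1 =
  P: [2/5, 1/10, 1/2]
  Q: [2/5, 1/10, 1/2]
  R: [3/5, 1/5, 1/5]
P^2 =
  P: [1/2, 3/20, 7/20]
  Q: [1/2, 3/20, 7/20]
  R: [11/25, 3/25, 11/25]

(P^2)[R -> Q] = 3/25

Answer: 3/25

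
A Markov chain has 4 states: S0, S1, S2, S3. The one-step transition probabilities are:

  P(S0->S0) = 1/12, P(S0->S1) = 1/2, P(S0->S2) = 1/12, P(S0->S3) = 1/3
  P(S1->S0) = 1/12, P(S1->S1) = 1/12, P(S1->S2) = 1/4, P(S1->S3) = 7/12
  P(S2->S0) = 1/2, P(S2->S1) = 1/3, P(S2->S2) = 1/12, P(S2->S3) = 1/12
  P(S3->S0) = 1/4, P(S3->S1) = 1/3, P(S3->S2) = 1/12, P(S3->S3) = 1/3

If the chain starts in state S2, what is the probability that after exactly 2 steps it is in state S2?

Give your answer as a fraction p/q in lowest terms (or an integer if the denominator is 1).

Answer: 5/36

Derivation:
Computing P^2 by repeated multiplication:
P^1 =
  S0: [1/12, 1/2, 1/12, 1/3]
  S1: [1/12, 1/12, 1/4, 7/12]
  S2: [1/2, 1/3, 1/12, 1/12]
  S3: [1/4, 1/3, 1/12, 1/3]
P^2 =
  S0: [25/144, 2/9, 1/6, 7/16]
  S1: [41/144, 47/144, 7/72, 7/24]
  S2: [19/144, 1/3, 5/36, 19/48]
  S3: [25/144, 7/24, 5/36, 19/48]

(P^2)[S2 -> S2] = 5/36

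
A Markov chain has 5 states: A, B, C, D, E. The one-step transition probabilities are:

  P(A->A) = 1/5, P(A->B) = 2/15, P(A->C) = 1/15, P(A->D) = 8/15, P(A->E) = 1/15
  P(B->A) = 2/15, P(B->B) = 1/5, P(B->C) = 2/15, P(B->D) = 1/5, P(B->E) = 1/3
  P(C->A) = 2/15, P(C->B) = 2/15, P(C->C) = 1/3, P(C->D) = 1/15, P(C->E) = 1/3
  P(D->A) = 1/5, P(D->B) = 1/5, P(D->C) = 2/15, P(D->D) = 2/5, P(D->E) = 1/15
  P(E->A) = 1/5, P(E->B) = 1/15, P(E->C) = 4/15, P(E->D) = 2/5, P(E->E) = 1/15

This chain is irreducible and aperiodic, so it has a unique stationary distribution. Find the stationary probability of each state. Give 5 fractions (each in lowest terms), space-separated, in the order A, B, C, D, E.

The stationary distribution satisfies pi = pi * P, i.e.:
  pi_A = 1/5*pi_A + 2/15*pi_B + 2/15*pi_C + 1/5*pi_D + 1/5*pi_E
  pi_B = 2/15*pi_A + 1/5*pi_B + 2/15*pi_C + 1/5*pi_D + 1/15*pi_E
  pi_C = 1/15*pi_A + 2/15*pi_B + 1/3*pi_C + 2/15*pi_D + 4/15*pi_E
  pi_D = 8/15*pi_A + 1/5*pi_B + 1/15*pi_C + 2/5*pi_D + 2/5*pi_E
  pi_E = 1/15*pi_A + 1/3*pi_B + 1/3*pi_C + 1/15*pi_D + 1/15*pi_E
with normalization: pi_A + pi_B + pi_C + pi_D + pi_E = 1.

Using the first 4 balance equations plus normalization, the linear system A*pi = b is:
  [-4/5, 2/15, 2/15, 1/5, 1/5] . pi = 0
  [2/15, -4/5, 2/15, 1/5, 1/15] . pi = 0
  [1/15, 2/15, -2/3, 2/15, 4/15] . pi = 0
  [8/15, 1/5, 1/15, -3/5, 2/5] . pi = 0
  [1, 1, 1, 1, 1] . pi = 1

Solving yields:
  pi_A = 8/45
  pi_B = 7/45
  pi_C = 8/45
  pi_D = 1/3
  pi_E = 7/45

Verification (pi * P):
  8/45*1/5 + 7/45*2/15 + 8/45*2/15 + 1/3*1/5 + 7/45*1/5 = 8/45 = pi_A  (ok)
  8/45*2/15 + 7/45*1/5 + 8/45*2/15 + 1/3*1/5 + 7/45*1/15 = 7/45 = pi_B  (ok)
  8/45*1/15 + 7/45*2/15 + 8/45*1/3 + 1/3*2/15 + 7/45*4/15 = 8/45 = pi_C  (ok)
  8/45*8/15 + 7/45*1/5 + 8/45*1/15 + 1/3*2/5 + 7/45*2/5 = 1/3 = pi_D  (ok)
  8/45*1/15 + 7/45*1/3 + 8/45*1/3 + 1/3*1/15 + 7/45*1/15 = 7/45 = pi_E  (ok)

Answer: 8/45 7/45 8/45 1/3 7/45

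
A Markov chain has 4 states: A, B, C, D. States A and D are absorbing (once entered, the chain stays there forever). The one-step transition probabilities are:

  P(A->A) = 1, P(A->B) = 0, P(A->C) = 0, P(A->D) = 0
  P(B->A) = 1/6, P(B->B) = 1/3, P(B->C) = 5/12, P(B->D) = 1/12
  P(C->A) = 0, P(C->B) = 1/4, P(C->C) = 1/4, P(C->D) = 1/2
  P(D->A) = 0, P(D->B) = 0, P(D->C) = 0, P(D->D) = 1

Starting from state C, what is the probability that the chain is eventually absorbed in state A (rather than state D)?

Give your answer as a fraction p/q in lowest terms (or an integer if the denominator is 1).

Let a_i = P(absorbed in A | start in state i).
Boundary conditions: a_A = 1, a_D = 0.
For each transient state i, a_i = sum_j P(i->j) * a_j:
  a_B = 1/6*a_A + 1/3*a_B + 5/12*a_C + 1/12*a_D
  a_C = 0*a_A + 1/4*a_B + 1/4*a_C + 1/2*a_D

Substituting a_A = 1 and a_D = 0, rearrange to (I - Q) a = r where r[i] = P(i -> A):
  [2/3, -5/12] . (a_B, a_C) = 1/6
  [-1/4, 3/4] . (a_B, a_C) = 0

Solving yields:
  a_B = 6/19
  a_C = 2/19

Starting state is C, so the absorption probability is a_C = 2/19.

Answer: 2/19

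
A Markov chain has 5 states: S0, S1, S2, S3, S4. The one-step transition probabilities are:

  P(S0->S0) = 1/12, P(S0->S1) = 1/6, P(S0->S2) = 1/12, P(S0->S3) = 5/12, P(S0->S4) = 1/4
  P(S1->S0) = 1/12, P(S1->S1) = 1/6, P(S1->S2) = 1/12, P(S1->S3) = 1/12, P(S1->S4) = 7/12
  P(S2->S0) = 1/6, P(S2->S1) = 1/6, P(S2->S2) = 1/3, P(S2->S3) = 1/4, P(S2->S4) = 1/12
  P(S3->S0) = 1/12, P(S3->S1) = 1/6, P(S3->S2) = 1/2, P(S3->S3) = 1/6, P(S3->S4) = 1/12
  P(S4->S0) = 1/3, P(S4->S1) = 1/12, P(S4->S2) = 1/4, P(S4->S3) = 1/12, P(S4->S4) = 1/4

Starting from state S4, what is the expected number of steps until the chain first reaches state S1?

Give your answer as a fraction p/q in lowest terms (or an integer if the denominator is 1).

Let h_i = expected steps to first reach S1 from state i.
Boundary: h_S1 = 0.
First-step equations for the other states:
  h_S0 = 1 + 1/12*h_S0 + 1/6*h_S1 + 1/12*h_S2 + 5/12*h_S3 + 1/4*h_S4
  h_S2 = 1 + 1/6*h_S0 + 1/6*h_S1 + 1/3*h_S2 + 1/4*h_S3 + 1/12*h_S4
  h_S3 = 1 + 1/12*h_S0 + 1/6*h_S1 + 1/2*h_S2 + 1/6*h_S3 + 1/12*h_S4
  h_S4 = 1 + 1/3*h_S0 + 1/12*h_S1 + 1/4*h_S2 + 1/12*h_S3 + 1/4*h_S4

Substituting h_S1 = 0 and rearranging gives the linear system (I - Q) h = 1:
  [11/12, -1/12, -5/12, -1/4] . (h_S0, h_S2, h_S3, h_S4) = 1
  [-1/6, 2/3, -1/4, -1/12] . (h_S0, h_S2, h_S3, h_S4) = 1
  [-1/12, -1/2, 5/6, -1/12] . (h_S0, h_S2, h_S3, h_S4) = 1
  [-1/3, -1/4, -1/12, 3/4] . (h_S0, h_S2, h_S3, h_S4) = 1

Solving yields:
  h_S0 = 20160/3091
  h_S2 = 19848/3091
  h_S3 = 19824/3091
  h_S4 = 21900/3091

Starting state is S4, so the expected hitting time is h_S4 = 21900/3091.

Answer: 21900/3091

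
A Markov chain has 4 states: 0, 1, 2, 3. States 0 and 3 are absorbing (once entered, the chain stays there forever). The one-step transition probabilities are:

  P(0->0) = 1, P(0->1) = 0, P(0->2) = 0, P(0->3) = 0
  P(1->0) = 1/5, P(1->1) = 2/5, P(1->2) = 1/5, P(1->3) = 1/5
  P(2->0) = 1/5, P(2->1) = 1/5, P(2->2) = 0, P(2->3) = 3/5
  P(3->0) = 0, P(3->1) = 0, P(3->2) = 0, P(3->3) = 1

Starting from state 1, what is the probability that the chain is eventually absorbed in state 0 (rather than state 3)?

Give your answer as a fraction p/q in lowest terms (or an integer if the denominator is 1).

Answer: 3/7

Derivation:
Let a_i = P(absorbed in 0 | start in state i).
Boundary conditions: a_0 = 1, a_3 = 0.
For each transient state i, a_i = sum_j P(i->j) * a_j:
  a_1 = 1/5*a_0 + 2/5*a_1 + 1/5*a_2 + 1/5*a_3
  a_2 = 1/5*a_0 + 1/5*a_1 + 0*a_2 + 3/5*a_3

Substituting a_0 = 1 and a_3 = 0, rearrange to (I - Q) a = r where r[i] = P(i -> 0):
  [3/5, -1/5] . (a_1, a_2) = 1/5
  [-1/5, 1] . (a_1, a_2) = 1/5

Solving yields:
  a_1 = 3/7
  a_2 = 2/7

Starting state is 1, so the absorption probability is a_1 = 3/7.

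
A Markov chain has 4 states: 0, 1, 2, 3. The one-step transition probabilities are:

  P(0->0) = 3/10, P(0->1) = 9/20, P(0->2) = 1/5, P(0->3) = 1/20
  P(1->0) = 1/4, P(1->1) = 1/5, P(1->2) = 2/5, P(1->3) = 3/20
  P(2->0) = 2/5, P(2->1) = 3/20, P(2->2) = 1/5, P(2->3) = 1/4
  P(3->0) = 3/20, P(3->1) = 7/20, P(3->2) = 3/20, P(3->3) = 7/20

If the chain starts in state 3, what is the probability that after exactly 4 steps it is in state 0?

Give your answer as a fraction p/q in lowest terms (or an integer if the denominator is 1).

Answer: 45001/160000

Derivation:
Computing P^4 by repeated multiplication:
P^1 =
  0: [3/10, 9/20, 1/5, 1/20]
  1: [1/4, 1/5, 2/5, 3/20]
  2: [2/5, 3/20, 1/5, 1/4]
  3: [3/20, 7/20, 3/20, 7/20]
P^2 =
  0: [29/100, 109/400, 23/80, 3/20]
  1: [123/400, 53/200, 93/400, 39/200]
  2: [11/40, 131/400, 87/400, 9/50]
  3: [49/200, 113/400, 101/400, 11/50]
P^3 =
  0: [2341/8000, 449/1600, 247/1000, 719/4000]
  1: [1123/4000, 589/2000, 973/4000, 363/2000]
  2: [2227/8000, 2279/8000, 513/2000, 721/4000]
  3: [89/320, 2253/8000, 491/2000, 779/4000]
P^4 =
  0: [45393/160000, 46043/160000, 19771/80000, 14511/80000]
  1: [2259/8000, 1141/4000, 9993/40000, 3651/20000]
  2: [45499/160000, 45409/160000, 19837/80000, 14709/80000]
  3: [45001/160000, 9167/32000, 19727/80000, 2971/16000]

(P^4)[3 -> 0] = 45001/160000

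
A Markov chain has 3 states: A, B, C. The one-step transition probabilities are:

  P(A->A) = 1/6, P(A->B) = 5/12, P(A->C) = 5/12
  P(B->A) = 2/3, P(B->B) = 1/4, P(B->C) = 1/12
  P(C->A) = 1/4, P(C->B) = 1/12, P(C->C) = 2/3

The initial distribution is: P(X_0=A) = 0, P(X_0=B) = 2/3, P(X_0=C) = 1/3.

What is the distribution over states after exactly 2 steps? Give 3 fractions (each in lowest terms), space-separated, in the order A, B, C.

Answer: 31/108 7/24 91/216

Derivation:
Propagating the distribution step by step (d_{t+1} = d_t * P):
d_0 = (A=0, B=2/3, C=1/3)
  d_1[A] = 0*1/6 + 2/3*2/3 + 1/3*1/4 = 19/36
  d_1[B] = 0*5/12 + 2/3*1/4 + 1/3*1/12 = 7/36
  d_1[C] = 0*5/12 + 2/3*1/12 + 1/3*2/3 = 5/18
d_1 = (A=19/36, B=7/36, C=5/18)
  d_2[A] = 19/36*1/6 + 7/36*2/3 + 5/18*1/4 = 31/108
  d_2[B] = 19/36*5/12 + 7/36*1/4 + 5/18*1/12 = 7/24
  d_2[C] = 19/36*5/12 + 7/36*1/12 + 5/18*2/3 = 91/216
d_2 = (A=31/108, B=7/24, C=91/216)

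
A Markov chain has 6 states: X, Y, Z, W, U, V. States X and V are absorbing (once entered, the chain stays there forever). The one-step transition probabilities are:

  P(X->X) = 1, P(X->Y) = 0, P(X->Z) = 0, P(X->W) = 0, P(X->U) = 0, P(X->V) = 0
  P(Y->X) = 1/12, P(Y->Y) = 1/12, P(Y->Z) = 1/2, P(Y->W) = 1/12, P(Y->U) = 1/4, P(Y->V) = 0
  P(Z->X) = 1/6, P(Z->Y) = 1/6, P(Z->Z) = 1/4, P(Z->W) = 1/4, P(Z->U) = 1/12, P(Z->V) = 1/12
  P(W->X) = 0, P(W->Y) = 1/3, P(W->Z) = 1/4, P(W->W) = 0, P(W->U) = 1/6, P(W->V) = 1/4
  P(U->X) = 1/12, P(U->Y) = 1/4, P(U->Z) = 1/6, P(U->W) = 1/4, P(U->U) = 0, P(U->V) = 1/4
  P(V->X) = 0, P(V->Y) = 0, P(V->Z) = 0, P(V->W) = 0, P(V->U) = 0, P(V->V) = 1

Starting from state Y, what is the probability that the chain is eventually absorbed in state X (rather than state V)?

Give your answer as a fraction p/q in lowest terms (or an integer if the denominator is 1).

Answer: 3449/7011

Derivation:
Let a_i = P(absorbed in X | start in state i).
Boundary conditions: a_X = 1, a_V = 0.
For each transient state i, a_i = sum_j P(i->j) * a_j:
  a_Y = 1/12*a_X + 1/12*a_Y + 1/2*a_Z + 1/12*a_W + 1/4*a_U + 0*a_V
  a_Z = 1/6*a_X + 1/6*a_Y + 1/4*a_Z + 1/4*a_W + 1/12*a_U + 1/12*a_V
  a_W = 0*a_X + 1/3*a_Y + 1/4*a_Z + 0*a_W + 1/6*a_U + 1/4*a_V
  a_U = 1/12*a_X + 1/4*a_Y + 1/6*a_Z + 1/4*a_W + 0*a_U + 1/4*a_V

Substituting a_X = 1 and a_V = 0, rearrange to (I - Q) a = r where r[i] = P(i -> X):
  [11/12, -1/2, -1/12, -1/4] . (a_Y, a_Z, a_W, a_U) = 1/12
  [-1/6, 3/4, -1/4, -1/12] . (a_Y, a_Z, a_W, a_U) = 1/6
  [-1/3, -1/4, 1, -1/6] . (a_Y, a_Z, a_W, a_U) = 0
  [-1/4, -1/6, -1/4, 1] . (a_Y, a_Z, a_W, a_U) = 1/12

Solving yields:
  a_Y = 3449/7011
  a_Z = 1144/2337
  a_W = 2446/7011
  a_U = 2630/7011

Starting state is Y, so the absorption probability is a_Y = 3449/7011.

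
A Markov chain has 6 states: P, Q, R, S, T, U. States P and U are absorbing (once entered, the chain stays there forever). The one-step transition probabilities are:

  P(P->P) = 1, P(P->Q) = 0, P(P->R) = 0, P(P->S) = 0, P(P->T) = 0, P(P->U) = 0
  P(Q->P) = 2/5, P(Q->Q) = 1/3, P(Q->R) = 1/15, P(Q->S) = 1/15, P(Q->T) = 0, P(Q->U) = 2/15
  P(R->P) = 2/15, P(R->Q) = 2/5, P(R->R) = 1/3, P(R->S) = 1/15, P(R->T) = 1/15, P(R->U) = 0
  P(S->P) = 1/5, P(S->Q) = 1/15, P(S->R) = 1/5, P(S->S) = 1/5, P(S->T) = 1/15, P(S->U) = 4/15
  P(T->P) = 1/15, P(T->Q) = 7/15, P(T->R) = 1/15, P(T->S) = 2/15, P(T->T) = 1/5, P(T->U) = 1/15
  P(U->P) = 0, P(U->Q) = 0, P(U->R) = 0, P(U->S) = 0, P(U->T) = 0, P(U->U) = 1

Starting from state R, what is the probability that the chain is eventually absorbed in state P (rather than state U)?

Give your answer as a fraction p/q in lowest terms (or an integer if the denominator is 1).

Let a_i = P(absorbed in P | start in state i).
Boundary conditions: a_P = 1, a_U = 0.
For each transient state i, a_i = sum_j P(i->j) * a_j:
  a_Q = 2/5*a_P + 1/3*a_Q + 1/15*a_R + 1/15*a_S + 0*a_T + 2/15*a_U
  a_R = 2/15*a_P + 2/5*a_Q + 1/3*a_R + 1/15*a_S + 1/15*a_T + 0*a_U
  a_S = 1/5*a_P + 1/15*a_Q + 1/5*a_R + 1/5*a_S + 1/15*a_T + 4/15*a_U
  a_T = 1/15*a_P + 7/15*a_Q + 1/15*a_R + 2/15*a_S + 1/5*a_T + 1/15*a_U

Substituting a_P = 1 and a_U = 0, rearrange to (I - Q) a = r where r[i] = P(i -> P):
  [2/3, -1/15, -1/15, 0] . (a_Q, a_R, a_S, a_T) = 2/5
  [-2/5, 2/3, -1/15, -1/15] . (a_Q, a_R, a_S, a_T) = 2/15
  [-1/15, -1/5, 4/5, -1/15] . (a_Q, a_R, a_S, a_T) = 1/5
  [-7/15, -1/15, -2/15, 4/5] . (a_Q, a_R, a_S, a_T) = 1/15

Solving yields:
  a_Q = 2991/4087
  a_R = 3112/4087
  a_S = 2276/4087
  a_T = 2724/4087

Starting state is R, so the absorption probability is a_R = 3112/4087.

Answer: 3112/4087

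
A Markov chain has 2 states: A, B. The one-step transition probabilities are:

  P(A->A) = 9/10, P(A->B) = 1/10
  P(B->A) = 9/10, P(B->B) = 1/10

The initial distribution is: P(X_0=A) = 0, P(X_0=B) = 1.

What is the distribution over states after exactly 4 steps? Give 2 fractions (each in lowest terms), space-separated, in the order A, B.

Propagating the distribution step by step (d_{t+1} = d_t * P):
d_0 = (A=0, B=1)
  d_1[A] = 0*9/10 + 1*9/10 = 9/10
  d_1[B] = 0*1/10 + 1*1/10 = 1/10
d_1 = (A=9/10, B=1/10)
  d_2[A] = 9/10*9/10 + 1/10*9/10 = 9/10
  d_2[B] = 9/10*1/10 + 1/10*1/10 = 1/10
d_2 = (A=9/10, B=1/10)
  d_3[A] = 9/10*9/10 + 1/10*9/10 = 9/10
  d_3[B] = 9/10*1/10 + 1/10*1/10 = 1/10
d_3 = (A=9/10, B=1/10)
  d_4[A] = 9/10*9/10 + 1/10*9/10 = 9/10
  d_4[B] = 9/10*1/10 + 1/10*1/10 = 1/10
d_4 = (A=9/10, B=1/10)

Answer: 9/10 1/10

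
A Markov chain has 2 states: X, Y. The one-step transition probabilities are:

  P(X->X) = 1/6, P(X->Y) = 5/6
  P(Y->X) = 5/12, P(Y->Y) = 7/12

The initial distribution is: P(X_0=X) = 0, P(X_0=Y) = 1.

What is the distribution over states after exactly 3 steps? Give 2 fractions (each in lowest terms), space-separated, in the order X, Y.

Propagating the distribution step by step (d_{t+1} = d_t * P):
d_0 = (X=0, Y=1)
  d_1[X] = 0*1/6 + 1*5/12 = 5/12
  d_1[Y] = 0*5/6 + 1*7/12 = 7/12
d_1 = (X=5/12, Y=7/12)
  d_2[X] = 5/12*1/6 + 7/12*5/12 = 5/16
  d_2[Y] = 5/12*5/6 + 7/12*7/12 = 11/16
d_2 = (X=5/16, Y=11/16)
  d_3[X] = 5/16*1/6 + 11/16*5/12 = 65/192
  d_3[Y] = 5/16*5/6 + 11/16*7/12 = 127/192
d_3 = (X=65/192, Y=127/192)

Answer: 65/192 127/192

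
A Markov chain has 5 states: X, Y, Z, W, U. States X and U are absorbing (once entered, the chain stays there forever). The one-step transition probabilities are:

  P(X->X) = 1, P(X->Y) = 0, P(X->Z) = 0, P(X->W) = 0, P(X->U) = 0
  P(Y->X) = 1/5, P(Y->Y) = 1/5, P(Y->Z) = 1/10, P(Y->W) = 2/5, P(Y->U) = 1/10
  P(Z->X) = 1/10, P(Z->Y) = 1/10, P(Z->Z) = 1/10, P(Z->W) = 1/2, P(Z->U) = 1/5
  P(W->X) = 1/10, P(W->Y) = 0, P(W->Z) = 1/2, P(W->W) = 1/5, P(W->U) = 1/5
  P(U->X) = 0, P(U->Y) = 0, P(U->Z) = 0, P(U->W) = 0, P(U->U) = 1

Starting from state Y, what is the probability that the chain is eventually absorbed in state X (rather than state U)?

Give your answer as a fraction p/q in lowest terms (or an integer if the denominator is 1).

Let a_i = P(absorbed in X | start in state i).
Boundary conditions: a_X = 1, a_U = 0.
For each transient state i, a_i = sum_j P(i->j) * a_j:
  a_Y = 1/5*a_X + 1/5*a_Y + 1/10*a_Z + 2/5*a_W + 1/10*a_U
  a_Z = 1/10*a_X + 1/10*a_Y + 1/10*a_Z + 1/2*a_W + 1/5*a_U
  a_W = 1/10*a_X + 0*a_Y + 1/2*a_Z + 1/5*a_W + 1/5*a_U

Substituting a_X = 1 and a_U = 0, rearrange to (I - Q) a = r where r[i] = P(i -> X):
  [4/5, -1/10, -2/5] . (a_Y, a_Z, a_W) = 1/5
  [-1/10, 9/10, -1/2] . (a_Y, a_Z, a_W) = 1/10
  [0, -1/2, 4/5] . (a_Y, a_Z, a_W) = 1/10

Solving yields:
  a_Y = 163/348
  a_Z = 31/87
  a_W = 121/348

Starting state is Y, so the absorption probability is a_Y = 163/348.

Answer: 163/348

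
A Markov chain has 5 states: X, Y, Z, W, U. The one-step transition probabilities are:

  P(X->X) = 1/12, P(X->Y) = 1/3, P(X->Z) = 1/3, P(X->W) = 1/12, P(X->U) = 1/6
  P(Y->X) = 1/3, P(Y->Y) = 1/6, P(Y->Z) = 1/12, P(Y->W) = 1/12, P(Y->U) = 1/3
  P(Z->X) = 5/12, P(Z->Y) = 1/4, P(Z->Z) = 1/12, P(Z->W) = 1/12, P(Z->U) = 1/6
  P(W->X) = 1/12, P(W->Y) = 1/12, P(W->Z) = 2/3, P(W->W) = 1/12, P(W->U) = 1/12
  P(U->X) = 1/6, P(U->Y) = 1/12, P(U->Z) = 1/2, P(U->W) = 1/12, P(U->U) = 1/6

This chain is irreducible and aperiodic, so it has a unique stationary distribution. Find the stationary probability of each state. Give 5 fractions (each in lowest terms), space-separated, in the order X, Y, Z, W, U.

The stationary distribution satisfies pi = pi * P, i.e.:
  pi_X = 1/12*pi_X + 1/3*pi_Y + 5/12*pi_Z + 1/12*pi_W + 1/6*pi_U
  pi_Y = 1/3*pi_X + 1/6*pi_Y + 1/4*pi_Z + 1/12*pi_W + 1/12*pi_U
  pi_Z = 1/3*pi_X + 1/12*pi_Y + 1/12*pi_Z + 2/3*pi_W + 1/2*pi_U
  pi_W = 1/12*pi_X + 1/12*pi_Y + 1/12*pi_Z + 1/12*pi_W + 1/12*pi_U
  pi_U = 1/6*pi_X + 1/3*pi_Y + 1/6*pi_Z + 1/12*pi_W + 1/6*pi_U
with normalization: pi_X + pi_Y + pi_Z + pi_W + pi_U = 1.

Using the first 4 balance equations plus normalization, the linear system A*pi = b is:
  [-11/12, 1/3, 5/12, 1/12, 1/6] . pi = 0
  [1/3, -5/6, 1/4, 1/12, 1/12] . pi = 0
  [1/3, 1/12, -11/12, 2/3, 1/2] . pi = 0
  [1/12, 1/12, 1/12, -11/12, 1/12] . pi = 0
  [1, 1, 1, 1, 1] . pi = 1

Solving yields:
  pi_X = 2499/10312
  pi_Y = 6395/30936
  pi_Z = 8459/30936
  pi_W = 1/12
  pi_U = 6007/30936

Verification (pi * P):
  2499/10312*1/12 + 6395/30936*1/3 + 8459/30936*5/12 + 1/12*1/12 + 6007/30936*1/6 = 2499/10312 = pi_X  (ok)
  2499/10312*1/3 + 6395/30936*1/6 + 8459/30936*1/4 + 1/12*1/12 + 6007/30936*1/12 = 6395/30936 = pi_Y  (ok)
  2499/10312*1/3 + 6395/30936*1/12 + 8459/30936*1/12 + 1/12*2/3 + 6007/30936*1/2 = 8459/30936 = pi_Z  (ok)
  2499/10312*1/12 + 6395/30936*1/12 + 8459/30936*1/12 + 1/12*1/12 + 6007/30936*1/12 = 1/12 = pi_W  (ok)
  2499/10312*1/6 + 6395/30936*1/3 + 8459/30936*1/6 + 1/12*1/12 + 6007/30936*1/6 = 6007/30936 = pi_U  (ok)

Answer: 2499/10312 6395/30936 8459/30936 1/12 6007/30936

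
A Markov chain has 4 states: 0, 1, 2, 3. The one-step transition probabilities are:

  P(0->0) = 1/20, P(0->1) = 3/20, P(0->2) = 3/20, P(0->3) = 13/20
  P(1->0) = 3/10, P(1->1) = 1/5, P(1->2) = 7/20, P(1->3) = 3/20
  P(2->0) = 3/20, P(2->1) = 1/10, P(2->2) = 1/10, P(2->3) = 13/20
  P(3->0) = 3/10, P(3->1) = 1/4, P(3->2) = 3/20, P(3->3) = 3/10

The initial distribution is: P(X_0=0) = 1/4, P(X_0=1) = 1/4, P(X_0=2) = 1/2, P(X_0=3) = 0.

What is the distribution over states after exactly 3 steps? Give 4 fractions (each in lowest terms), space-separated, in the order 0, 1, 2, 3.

Propagating the distribution step by step (d_{t+1} = d_t * P):
d_0 = (0=1/4, 1=1/4, 2=1/2, 3=0)
  d_1[0] = 1/4*1/20 + 1/4*3/10 + 1/2*3/20 + 0*3/10 = 13/80
  d_1[1] = 1/4*3/20 + 1/4*1/5 + 1/2*1/10 + 0*1/4 = 11/80
  d_1[2] = 1/4*3/20 + 1/4*7/20 + 1/2*1/10 + 0*3/20 = 7/40
  d_1[3] = 1/4*13/20 + 1/4*3/20 + 1/2*13/20 + 0*3/10 = 21/40
d_1 = (0=13/80, 1=11/80, 2=7/40, 3=21/40)
  d_2[0] = 13/80*1/20 + 11/80*3/10 + 7/40*3/20 + 21/40*3/10 = 373/1600
  d_2[1] = 13/80*3/20 + 11/80*1/5 + 7/40*1/10 + 21/40*1/4 = 321/1600
  d_2[2] = 13/80*3/20 + 11/80*7/20 + 7/40*1/10 + 21/40*3/20 = 27/160
  d_2[3] = 13/80*13/20 + 11/80*3/20 + 7/40*13/20 + 21/40*3/10 = 159/400
d_2 = (0=373/1600, 1=321/1600, 2=27/160, 3=159/400)
  d_3[0] = 373/1600*1/20 + 321/1600*3/10 + 27/160*3/20 + 159/400*3/10 = 277/1280
  d_3[1] = 373/1600*3/20 + 321/1600*1/5 + 27/160*1/10 + 159/400*1/4 = 6123/32000
  d_3[2] = 373/1600*3/20 + 321/1600*7/20 + 27/160*1/10 + 159/400*3/20 = 2907/16000
  d_3[3] = 373/1600*13/20 + 321/1600*3/20 + 27/160*13/20 + 159/400*3/10 = 6569/16000
d_3 = (0=277/1280, 1=6123/32000, 2=2907/16000, 3=6569/16000)

Answer: 277/1280 6123/32000 2907/16000 6569/16000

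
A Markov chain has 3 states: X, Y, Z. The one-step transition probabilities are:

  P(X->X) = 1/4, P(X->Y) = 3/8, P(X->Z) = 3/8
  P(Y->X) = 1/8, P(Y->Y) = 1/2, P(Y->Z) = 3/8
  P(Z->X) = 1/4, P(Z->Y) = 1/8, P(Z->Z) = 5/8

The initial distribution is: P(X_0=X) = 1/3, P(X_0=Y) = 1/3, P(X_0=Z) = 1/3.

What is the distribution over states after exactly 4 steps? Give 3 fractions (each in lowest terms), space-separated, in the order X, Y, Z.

Answer: 1313/6144 1763/6144 767/1536

Derivation:
Propagating the distribution step by step (d_{t+1} = d_t * P):
d_0 = (X=1/3, Y=1/3, Z=1/3)
  d_1[X] = 1/3*1/4 + 1/3*1/8 + 1/3*1/4 = 5/24
  d_1[Y] = 1/3*3/8 + 1/3*1/2 + 1/3*1/8 = 1/3
  d_1[Z] = 1/3*3/8 + 1/3*3/8 + 1/3*5/8 = 11/24
d_1 = (X=5/24, Y=1/3, Z=11/24)
  d_2[X] = 5/24*1/4 + 1/3*1/8 + 11/24*1/4 = 5/24
  d_2[Y] = 5/24*3/8 + 1/3*1/2 + 11/24*1/8 = 29/96
  d_2[Z] = 5/24*3/8 + 1/3*3/8 + 11/24*5/8 = 47/96
d_2 = (X=5/24, Y=29/96, Z=47/96)
  d_3[X] = 5/24*1/4 + 29/96*1/8 + 47/96*1/4 = 163/768
  d_3[Y] = 5/24*3/8 + 29/96*1/2 + 47/96*1/8 = 223/768
  d_3[Z] = 5/24*3/8 + 29/96*3/8 + 47/96*5/8 = 191/384
d_3 = (X=163/768, Y=223/768, Z=191/384)
  d_4[X] = 163/768*1/4 + 223/768*1/8 + 191/384*1/4 = 1313/6144
  d_4[Y] = 163/768*3/8 + 223/768*1/2 + 191/384*1/8 = 1763/6144
  d_4[Z] = 163/768*3/8 + 223/768*3/8 + 191/384*5/8 = 767/1536
d_4 = (X=1313/6144, Y=1763/6144, Z=767/1536)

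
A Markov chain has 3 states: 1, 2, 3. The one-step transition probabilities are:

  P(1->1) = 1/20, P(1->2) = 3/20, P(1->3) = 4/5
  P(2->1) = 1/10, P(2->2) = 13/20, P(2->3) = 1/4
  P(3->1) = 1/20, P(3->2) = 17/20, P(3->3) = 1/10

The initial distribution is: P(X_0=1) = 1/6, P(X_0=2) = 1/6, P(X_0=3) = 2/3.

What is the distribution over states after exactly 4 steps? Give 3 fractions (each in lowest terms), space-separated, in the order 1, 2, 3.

Answer: 497/6000 158459/240000 61661/240000

Derivation:
Propagating the distribution step by step (d_{t+1} = d_t * P):
d_0 = (1=1/6, 2=1/6, 3=2/3)
  d_1[1] = 1/6*1/20 + 1/6*1/10 + 2/3*1/20 = 7/120
  d_1[2] = 1/6*3/20 + 1/6*13/20 + 2/3*17/20 = 7/10
  d_1[3] = 1/6*4/5 + 1/6*1/4 + 2/3*1/10 = 29/120
d_1 = (1=7/120, 2=7/10, 3=29/120)
  d_2[1] = 7/120*1/20 + 7/10*1/10 + 29/120*1/20 = 17/200
  d_2[2] = 7/120*3/20 + 7/10*13/20 + 29/120*17/20 = 803/1200
  d_2[3] = 7/120*4/5 + 7/10*1/4 + 29/120*1/10 = 59/240
d_2 = (1=17/200, 2=803/1200, 3=59/240)
  d_3[1] = 17/200*1/20 + 803/1200*1/10 + 59/240*1/20 = 2003/24000
  d_3[2] = 17/200*3/20 + 803/1200*13/20 + 59/240*17/20 = 197/300
  d_3[3] = 17/200*4/5 + 803/1200*1/4 + 59/240*1/10 = 2079/8000
d_3 = (1=2003/24000, 2=197/300, 3=2079/8000)
  d_4[1] = 2003/24000*1/20 + 197/300*1/10 + 2079/8000*1/20 = 497/6000
  d_4[2] = 2003/24000*3/20 + 197/300*13/20 + 2079/8000*17/20 = 158459/240000
  d_4[3] = 2003/24000*4/5 + 197/300*1/4 + 2079/8000*1/10 = 61661/240000
d_4 = (1=497/6000, 2=158459/240000, 3=61661/240000)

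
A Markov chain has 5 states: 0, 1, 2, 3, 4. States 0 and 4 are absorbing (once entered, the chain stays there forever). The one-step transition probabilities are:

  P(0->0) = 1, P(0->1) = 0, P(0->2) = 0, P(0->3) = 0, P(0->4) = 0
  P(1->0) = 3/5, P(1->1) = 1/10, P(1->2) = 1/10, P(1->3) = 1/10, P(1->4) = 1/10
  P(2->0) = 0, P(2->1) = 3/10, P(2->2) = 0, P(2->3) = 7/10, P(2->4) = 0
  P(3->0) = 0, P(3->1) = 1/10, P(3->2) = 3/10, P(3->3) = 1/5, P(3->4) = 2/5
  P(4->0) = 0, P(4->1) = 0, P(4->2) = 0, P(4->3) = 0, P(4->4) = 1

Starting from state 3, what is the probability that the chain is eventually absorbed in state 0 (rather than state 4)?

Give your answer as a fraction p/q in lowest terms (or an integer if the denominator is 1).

Let a_i = P(absorbed in 0 | start in state i).
Boundary conditions: a_0 = 1, a_4 = 0.
For each transient state i, a_i = sum_j P(i->j) * a_j:
  a_1 = 3/5*a_0 + 1/10*a_1 + 1/10*a_2 + 1/10*a_3 + 1/10*a_4
  a_2 = 0*a_0 + 3/10*a_1 + 0*a_2 + 7/10*a_3 + 0*a_4
  a_3 = 0*a_0 + 1/10*a_1 + 3/10*a_2 + 1/5*a_3 + 2/5*a_4

Substituting a_0 = 1 and a_4 = 0, rearrange to (I - Q) a = r where r[i] = P(i -> 0):
  [9/10, -1/10, -1/10] . (a_1, a_2, a_3) = 3/5
  [-3/10, 1, -7/10] . (a_1, a_2, a_3) = 0
  [-1/10, -3/10, 4/5] . (a_1, a_2, a_3) = 0

Solving yields:
  a_1 = 354/481
  a_2 = 186/481
  a_3 = 114/481

Starting state is 3, so the absorption probability is a_3 = 114/481.

Answer: 114/481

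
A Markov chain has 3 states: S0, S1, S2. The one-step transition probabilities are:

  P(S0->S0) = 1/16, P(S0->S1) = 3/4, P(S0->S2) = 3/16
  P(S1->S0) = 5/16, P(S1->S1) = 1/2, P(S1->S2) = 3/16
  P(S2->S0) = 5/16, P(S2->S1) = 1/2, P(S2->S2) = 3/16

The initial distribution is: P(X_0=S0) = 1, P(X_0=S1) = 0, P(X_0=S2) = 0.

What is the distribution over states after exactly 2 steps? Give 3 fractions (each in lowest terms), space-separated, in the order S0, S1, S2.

Answer: 19/64 33/64 3/16

Derivation:
Propagating the distribution step by step (d_{t+1} = d_t * P):
d_0 = (S0=1, S1=0, S2=0)
  d_1[S0] = 1*1/16 + 0*5/16 + 0*5/16 = 1/16
  d_1[S1] = 1*3/4 + 0*1/2 + 0*1/2 = 3/4
  d_1[S2] = 1*3/16 + 0*3/16 + 0*3/16 = 3/16
d_1 = (S0=1/16, S1=3/4, S2=3/16)
  d_2[S0] = 1/16*1/16 + 3/4*5/16 + 3/16*5/16 = 19/64
  d_2[S1] = 1/16*3/4 + 3/4*1/2 + 3/16*1/2 = 33/64
  d_2[S2] = 1/16*3/16 + 3/4*3/16 + 3/16*3/16 = 3/16
d_2 = (S0=19/64, S1=33/64, S2=3/16)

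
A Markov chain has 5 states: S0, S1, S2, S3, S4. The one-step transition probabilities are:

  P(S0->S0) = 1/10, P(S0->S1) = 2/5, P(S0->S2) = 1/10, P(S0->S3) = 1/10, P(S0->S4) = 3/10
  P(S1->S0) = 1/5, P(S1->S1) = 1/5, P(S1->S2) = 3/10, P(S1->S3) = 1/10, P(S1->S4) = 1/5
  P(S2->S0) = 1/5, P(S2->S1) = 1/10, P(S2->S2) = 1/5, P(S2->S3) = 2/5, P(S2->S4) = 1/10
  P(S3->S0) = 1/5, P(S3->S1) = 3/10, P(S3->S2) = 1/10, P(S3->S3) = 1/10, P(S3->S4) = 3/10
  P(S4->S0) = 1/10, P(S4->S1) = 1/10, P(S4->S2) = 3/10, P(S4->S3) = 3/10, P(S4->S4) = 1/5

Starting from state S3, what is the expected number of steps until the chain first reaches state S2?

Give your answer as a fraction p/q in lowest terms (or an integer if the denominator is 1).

Answer: 3270/649

Derivation:
Let h_i = expected steps to first reach S2 from state i.
Boundary: h_S2 = 0.
First-step equations for the other states:
  h_S0 = 1 + 1/10*h_S0 + 2/5*h_S1 + 1/10*h_S2 + 1/10*h_S3 + 3/10*h_S4
  h_S1 = 1 + 1/5*h_S0 + 1/5*h_S1 + 3/10*h_S2 + 1/10*h_S3 + 1/5*h_S4
  h_S3 = 1 + 1/5*h_S0 + 3/10*h_S1 + 1/10*h_S2 + 1/10*h_S3 + 3/10*h_S4
  h_S4 = 1 + 1/10*h_S0 + 1/10*h_S1 + 3/10*h_S2 + 3/10*h_S3 + 1/5*h_S4

Substituting h_S2 = 0 and rearranging gives the linear system (I - Q) h = 1:
  [9/10, -2/5, -1/10, -3/10] . (h_S0, h_S1, h_S3, h_S4) = 1
  [-1/5, 4/5, -1/10, -1/5] . (h_S0, h_S1, h_S3, h_S4) = 1
  [-1/5, -3/10, 9/10, -3/10] . (h_S0, h_S1, h_S3, h_S4) = 1
  [-1/10, -1/10, -3/10, 4/5] . (h_S0, h_S1, h_S3, h_S4) = 1

Solving yields:
  h_S0 = 3220/649
  h_S1 = 2720/649
  h_S3 = 3270/649
  h_S4 = 2780/649

Starting state is S3, so the expected hitting time is h_S3 = 3270/649.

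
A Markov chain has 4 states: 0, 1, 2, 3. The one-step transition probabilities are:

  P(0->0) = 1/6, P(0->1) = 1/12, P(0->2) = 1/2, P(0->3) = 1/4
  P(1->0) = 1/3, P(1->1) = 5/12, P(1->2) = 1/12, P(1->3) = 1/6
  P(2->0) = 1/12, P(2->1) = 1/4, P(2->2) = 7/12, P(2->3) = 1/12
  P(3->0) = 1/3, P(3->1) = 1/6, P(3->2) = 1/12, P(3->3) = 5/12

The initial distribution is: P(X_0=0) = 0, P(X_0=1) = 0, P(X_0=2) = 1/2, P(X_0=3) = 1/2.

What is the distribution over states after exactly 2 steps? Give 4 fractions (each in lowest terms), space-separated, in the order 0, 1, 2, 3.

Propagating the distribution step by step (d_{t+1} = d_t * P):
d_0 = (0=0, 1=0, 2=1/2, 3=1/2)
  d_1[0] = 0*1/6 + 0*1/3 + 1/2*1/12 + 1/2*1/3 = 5/24
  d_1[1] = 0*1/12 + 0*5/12 + 1/2*1/4 + 1/2*1/6 = 5/24
  d_1[2] = 0*1/2 + 0*1/12 + 1/2*7/12 + 1/2*1/12 = 1/3
  d_1[3] = 0*1/4 + 0*1/6 + 1/2*1/12 + 1/2*5/12 = 1/4
d_1 = (0=5/24, 1=5/24, 2=1/3, 3=1/4)
  d_2[0] = 5/24*1/6 + 5/24*1/3 + 1/3*1/12 + 1/4*1/3 = 31/144
  d_2[1] = 5/24*1/12 + 5/24*5/12 + 1/3*1/4 + 1/4*1/6 = 11/48
  d_2[2] = 5/24*1/2 + 5/24*1/12 + 1/3*7/12 + 1/4*1/12 = 97/288
  d_2[3] = 5/24*1/4 + 5/24*1/6 + 1/3*1/12 + 1/4*5/12 = 7/32
d_2 = (0=31/144, 1=11/48, 2=97/288, 3=7/32)

Answer: 31/144 11/48 97/288 7/32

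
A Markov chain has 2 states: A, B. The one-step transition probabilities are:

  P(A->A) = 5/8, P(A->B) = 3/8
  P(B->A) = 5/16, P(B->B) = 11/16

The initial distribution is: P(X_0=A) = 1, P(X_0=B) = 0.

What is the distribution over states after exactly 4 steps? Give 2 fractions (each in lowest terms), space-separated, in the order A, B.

Propagating the distribution step by step (d_{t+1} = d_t * P):
d_0 = (A=1, B=0)
  d_1[A] = 1*5/8 + 0*5/16 = 5/8
  d_1[B] = 1*3/8 + 0*11/16 = 3/8
d_1 = (A=5/8, B=3/8)
  d_2[A] = 5/8*5/8 + 3/8*5/16 = 65/128
  d_2[B] = 5/8*3/8 + 3/8*11/16 = 63/128
d_2 = (A=65/128, B=63/128)
  d_3[A] = 65/128*5/8 + 63/128*5/16 = 965/2048
  d_3[B] = 65/128*3/8 + 63/128*11/16 = 1083/2048
d_3 = (A=965/2048, B=1083/2048)
  d_4[A] = 965/2048*5/8 + 1083/2048*5/16 = 15065/32768
  d_4[B] = 965/2048*3/8 + 1083/2048*11/16 = 17703/32768
d_4 = (A=15065/32768, B=17703/32768)

Answer: 15065/32768 17703/32768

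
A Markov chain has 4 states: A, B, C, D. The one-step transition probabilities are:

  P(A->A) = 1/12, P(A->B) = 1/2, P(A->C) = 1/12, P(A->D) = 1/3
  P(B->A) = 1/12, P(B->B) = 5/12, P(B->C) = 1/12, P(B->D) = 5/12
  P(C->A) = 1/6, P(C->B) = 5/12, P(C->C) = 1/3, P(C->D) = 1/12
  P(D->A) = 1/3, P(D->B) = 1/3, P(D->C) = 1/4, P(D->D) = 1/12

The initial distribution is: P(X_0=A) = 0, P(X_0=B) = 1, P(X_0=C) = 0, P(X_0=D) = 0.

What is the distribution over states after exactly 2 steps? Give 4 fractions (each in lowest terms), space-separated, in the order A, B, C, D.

Answer: 7/36 7/18 25/144 35/144

Derivation:
Propagating the distribution step by step (d_{t+1} = d_t * P):
d_0 = (A=0, B=1, C=0, D=0)
  d_1[A] = 0*1/12 + 1*1/12 + 0*1/6 + 0*1/3 = 1/12
  d_1[B] = 0*1/2 + 1*5/12 + 0*5/12 + 0*1/3 = 5/12
  d_1[C] = 0*1/12 + 1*1/12 + 0*1/3 + 0*1/4 = 1/12
  d_1[D] = 0*1/3 + 1*5/12 + 0*1/12 + 0*1/12 = 5/12
d_1 = (A=1/12, B=5/12, C=1/12, D=5/12)
  d_2[A] = 1/12*1/12 + 5/12*1/12 + 1/12*1/6 + 5/12*1/3 = 7/36
  d_2[B] = 1/12*1/2 + 5/12*5/12 + 1/12*5/12 + 5/12*1/3 = 7/18
  d_2[C] = 1/12*1/12 + 5/12*1/12 + 1/12*1/3 + 5/12*1/4 = 25/144
  d_2[D] = 1/12*1/3 + 5/12*5/12 + 1/12*1/12 + 5/12*1/12 = 35/144
d_2 = (A=7/36, B=7/18, C=25/144, D=35/144)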